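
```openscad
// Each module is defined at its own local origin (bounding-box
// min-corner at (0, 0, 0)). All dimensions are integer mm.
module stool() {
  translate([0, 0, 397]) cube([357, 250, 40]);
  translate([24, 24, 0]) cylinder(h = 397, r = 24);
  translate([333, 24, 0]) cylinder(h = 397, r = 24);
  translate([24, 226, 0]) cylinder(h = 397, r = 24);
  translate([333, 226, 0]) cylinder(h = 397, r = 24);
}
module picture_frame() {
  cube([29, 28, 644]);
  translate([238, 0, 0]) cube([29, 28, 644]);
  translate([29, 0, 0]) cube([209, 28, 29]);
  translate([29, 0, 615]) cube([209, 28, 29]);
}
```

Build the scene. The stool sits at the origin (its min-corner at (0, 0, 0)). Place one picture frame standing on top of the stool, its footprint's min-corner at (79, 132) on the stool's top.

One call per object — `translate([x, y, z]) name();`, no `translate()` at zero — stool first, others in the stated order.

stool();
translate([79, 132, 437]) picture_frame();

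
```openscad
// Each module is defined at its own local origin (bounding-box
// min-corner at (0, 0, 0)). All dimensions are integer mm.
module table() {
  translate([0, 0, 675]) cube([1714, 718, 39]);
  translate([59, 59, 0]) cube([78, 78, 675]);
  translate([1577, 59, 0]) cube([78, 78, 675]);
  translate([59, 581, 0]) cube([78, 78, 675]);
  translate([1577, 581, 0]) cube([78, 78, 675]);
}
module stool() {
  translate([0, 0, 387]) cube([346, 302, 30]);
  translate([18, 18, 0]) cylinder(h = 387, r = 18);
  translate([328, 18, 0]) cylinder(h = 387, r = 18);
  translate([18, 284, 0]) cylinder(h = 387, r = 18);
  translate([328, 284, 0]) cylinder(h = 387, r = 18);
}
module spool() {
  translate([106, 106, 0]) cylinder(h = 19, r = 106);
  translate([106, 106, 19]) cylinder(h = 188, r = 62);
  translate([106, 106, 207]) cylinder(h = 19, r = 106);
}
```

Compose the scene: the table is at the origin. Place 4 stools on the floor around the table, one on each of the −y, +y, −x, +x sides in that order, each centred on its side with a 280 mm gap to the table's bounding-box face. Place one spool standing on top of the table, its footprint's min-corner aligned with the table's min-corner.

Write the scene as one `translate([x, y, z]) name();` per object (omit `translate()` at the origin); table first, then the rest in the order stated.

table();
translate([684, -582, 0]) stool();
translate([684, 998, 0]) stool();
translate([-626, 208, 0]) stool();
translate([1994, 208, 0]) stool();
translate([0, 0, 714]) spool();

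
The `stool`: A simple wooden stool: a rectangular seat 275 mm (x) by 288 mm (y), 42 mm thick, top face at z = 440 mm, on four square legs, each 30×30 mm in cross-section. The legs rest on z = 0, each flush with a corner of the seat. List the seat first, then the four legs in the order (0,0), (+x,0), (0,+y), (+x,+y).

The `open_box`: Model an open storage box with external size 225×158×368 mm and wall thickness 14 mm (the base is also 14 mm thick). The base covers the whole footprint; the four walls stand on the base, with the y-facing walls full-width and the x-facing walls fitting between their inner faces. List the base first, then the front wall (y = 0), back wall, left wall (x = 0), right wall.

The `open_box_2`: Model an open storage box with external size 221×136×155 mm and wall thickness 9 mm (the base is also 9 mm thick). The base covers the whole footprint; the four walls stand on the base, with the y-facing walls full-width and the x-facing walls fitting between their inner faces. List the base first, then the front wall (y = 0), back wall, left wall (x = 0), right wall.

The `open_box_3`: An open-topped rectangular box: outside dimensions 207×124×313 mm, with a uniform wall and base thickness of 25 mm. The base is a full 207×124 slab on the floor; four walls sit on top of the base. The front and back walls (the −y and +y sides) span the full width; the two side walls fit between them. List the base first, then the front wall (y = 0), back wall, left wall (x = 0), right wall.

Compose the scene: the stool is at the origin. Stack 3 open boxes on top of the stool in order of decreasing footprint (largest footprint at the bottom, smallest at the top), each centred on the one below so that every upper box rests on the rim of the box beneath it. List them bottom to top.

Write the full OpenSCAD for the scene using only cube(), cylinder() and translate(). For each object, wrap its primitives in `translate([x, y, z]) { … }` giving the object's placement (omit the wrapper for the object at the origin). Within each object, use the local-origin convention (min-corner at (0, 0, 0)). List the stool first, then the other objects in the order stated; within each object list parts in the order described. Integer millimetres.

translate([0, 0, 398]) cube([275, 288, 42]);
cube([30, 30, 398]);
translate([245, 0, 0]) cube([30, 30, 398]);
translate([0, 258, 0]) cube([30, 30, 398]);
translate([245, 258, 0]) cube([30, 30, 398]);
translate([25, 65, 440]) {
  cube([225, 158, 14]);
  translate([0, 0, 14]) cube([225, 14, 354]);
  translate([0, 144, 14]) cube([225, 14, 354]);
  translate([0, 14, 14]) cube([14, 130, 354]);
  translate([211, 14, 14]) cube([14, 130, 354]);
}
translate([27, 76, 808]) {
  cube([221, 136, 9]);
  translate([0, 0, 9]) cube([221, 9, 146]);
  translate([0, 127, 9]) cube([221, 9, 146]);
  translate([0, 9, 9]) cube([9, 118, 146]);
  translate([212, 9, 9]) cube([9, 118, 146]);
}
translate([34, 82, 963]) {
  cube([207, 124, 25]);
  translate([0, 0, 25]) cube([207, 25, 288]);
  translate([0, 99, 25]) cube([207, 25, 288]);
  translate([0, 25, 25]) cube([25, 74, 288]);
  translate([182, 25, 25]) cube([25, 74, 288]);
}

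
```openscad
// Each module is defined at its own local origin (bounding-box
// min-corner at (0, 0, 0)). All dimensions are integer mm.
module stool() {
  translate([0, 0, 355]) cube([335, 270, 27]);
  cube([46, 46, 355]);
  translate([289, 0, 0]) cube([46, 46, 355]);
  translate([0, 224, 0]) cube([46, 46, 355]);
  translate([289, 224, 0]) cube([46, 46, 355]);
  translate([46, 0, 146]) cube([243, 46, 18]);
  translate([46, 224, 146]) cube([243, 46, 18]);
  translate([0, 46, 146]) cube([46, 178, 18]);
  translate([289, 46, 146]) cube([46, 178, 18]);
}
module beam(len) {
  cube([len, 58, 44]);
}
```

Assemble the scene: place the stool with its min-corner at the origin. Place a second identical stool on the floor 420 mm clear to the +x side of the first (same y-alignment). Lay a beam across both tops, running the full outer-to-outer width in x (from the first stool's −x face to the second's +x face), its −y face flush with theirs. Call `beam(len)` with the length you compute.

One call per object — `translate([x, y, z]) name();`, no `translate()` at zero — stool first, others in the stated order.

stool();
translate([755, 0, 0]) stool();
translate([0, 0, 382]) beam(1090);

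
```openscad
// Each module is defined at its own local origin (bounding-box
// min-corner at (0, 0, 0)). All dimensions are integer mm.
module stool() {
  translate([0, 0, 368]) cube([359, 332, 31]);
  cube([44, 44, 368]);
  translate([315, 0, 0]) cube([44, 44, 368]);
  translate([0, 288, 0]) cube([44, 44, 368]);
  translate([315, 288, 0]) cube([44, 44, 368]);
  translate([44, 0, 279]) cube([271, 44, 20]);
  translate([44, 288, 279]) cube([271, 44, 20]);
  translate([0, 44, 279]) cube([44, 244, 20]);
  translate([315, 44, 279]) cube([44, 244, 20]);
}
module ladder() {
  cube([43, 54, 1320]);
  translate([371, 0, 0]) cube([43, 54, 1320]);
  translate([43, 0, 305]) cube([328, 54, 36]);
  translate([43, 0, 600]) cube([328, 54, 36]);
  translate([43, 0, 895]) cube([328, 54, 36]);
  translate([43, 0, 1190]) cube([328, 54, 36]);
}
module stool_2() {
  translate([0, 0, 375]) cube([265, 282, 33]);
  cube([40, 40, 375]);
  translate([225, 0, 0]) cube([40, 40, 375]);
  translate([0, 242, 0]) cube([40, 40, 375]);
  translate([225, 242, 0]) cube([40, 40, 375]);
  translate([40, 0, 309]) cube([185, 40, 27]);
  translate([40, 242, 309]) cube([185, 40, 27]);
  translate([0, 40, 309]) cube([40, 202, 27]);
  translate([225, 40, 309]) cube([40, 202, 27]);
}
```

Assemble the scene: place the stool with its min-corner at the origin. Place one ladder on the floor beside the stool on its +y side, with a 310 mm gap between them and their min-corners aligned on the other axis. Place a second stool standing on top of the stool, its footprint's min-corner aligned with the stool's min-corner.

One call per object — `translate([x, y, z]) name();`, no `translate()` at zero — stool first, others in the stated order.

stool();
translate([0, 642, 0]) ladder();
translate([0, 0, 399]) stool_2();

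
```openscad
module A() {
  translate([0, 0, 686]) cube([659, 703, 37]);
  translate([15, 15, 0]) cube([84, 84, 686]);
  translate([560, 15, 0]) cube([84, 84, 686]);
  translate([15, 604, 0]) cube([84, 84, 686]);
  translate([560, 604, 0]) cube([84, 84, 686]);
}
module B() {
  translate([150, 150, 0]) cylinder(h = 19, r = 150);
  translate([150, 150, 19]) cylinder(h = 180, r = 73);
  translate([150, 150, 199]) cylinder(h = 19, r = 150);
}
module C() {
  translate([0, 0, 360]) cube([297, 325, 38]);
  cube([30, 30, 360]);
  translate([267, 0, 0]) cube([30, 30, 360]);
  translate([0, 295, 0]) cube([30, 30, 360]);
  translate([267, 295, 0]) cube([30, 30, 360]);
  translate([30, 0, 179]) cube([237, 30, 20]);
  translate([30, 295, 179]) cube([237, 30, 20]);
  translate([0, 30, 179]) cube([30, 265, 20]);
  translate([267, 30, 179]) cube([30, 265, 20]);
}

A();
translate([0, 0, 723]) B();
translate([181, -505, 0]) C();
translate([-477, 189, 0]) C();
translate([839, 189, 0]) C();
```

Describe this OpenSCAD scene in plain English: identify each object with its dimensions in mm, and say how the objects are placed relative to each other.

A is a table with a 659×703 mm rectangular top, 37 mm thick, top surface at z = 723 mm, supported by four 84×84 mm square legs, each inset 15 mm from the nearest pair of top edges, running from the floor.

B is a spool: two coaxial disc flanges of radius 150 mm and thickness 19 mm, joined by a core cylinder of radius 73 mm and height 180 mm. The lower flange rests on z = 0 and the three cylinders share a vertical axis.

C is a four-legged stool. The seat is a 297×325×38 mm slab whose top surface is at z = 398 mm; four square legs, each 30×30 mm in cross-section, run from the floor (z = 0) to the underside of the seat, each flush with a corner of the seat. Four stretchers, 30 mm wide and 20 mm tall, connect adjacent legs with their undersides at z = 179 mm, each running between the inner faces of the legs it joins and aligned with the legs' outer faces on the other axis.

The spool is on top of the table. Three stools sit around the table at the −y, −x, +x sides.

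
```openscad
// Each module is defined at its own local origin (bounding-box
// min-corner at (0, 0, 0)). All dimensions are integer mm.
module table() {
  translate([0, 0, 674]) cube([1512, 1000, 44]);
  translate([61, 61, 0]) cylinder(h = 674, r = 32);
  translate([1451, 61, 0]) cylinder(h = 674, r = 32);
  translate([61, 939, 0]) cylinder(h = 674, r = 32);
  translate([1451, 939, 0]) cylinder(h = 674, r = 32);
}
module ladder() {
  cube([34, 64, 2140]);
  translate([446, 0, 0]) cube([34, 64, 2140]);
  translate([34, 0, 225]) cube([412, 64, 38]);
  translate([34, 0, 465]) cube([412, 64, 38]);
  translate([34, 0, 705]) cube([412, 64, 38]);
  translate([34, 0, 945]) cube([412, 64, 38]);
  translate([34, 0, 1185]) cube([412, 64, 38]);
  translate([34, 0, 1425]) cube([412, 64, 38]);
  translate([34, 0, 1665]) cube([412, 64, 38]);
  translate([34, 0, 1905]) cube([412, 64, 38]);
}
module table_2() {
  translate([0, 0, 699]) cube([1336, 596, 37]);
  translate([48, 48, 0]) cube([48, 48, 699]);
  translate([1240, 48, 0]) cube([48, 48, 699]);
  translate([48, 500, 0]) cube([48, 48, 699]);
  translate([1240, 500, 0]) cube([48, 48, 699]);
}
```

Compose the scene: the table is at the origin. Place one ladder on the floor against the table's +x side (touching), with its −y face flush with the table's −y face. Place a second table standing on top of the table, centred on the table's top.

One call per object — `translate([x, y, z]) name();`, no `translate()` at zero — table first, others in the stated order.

table();
translate([1512, 0, 0]) ladder();
translate([88, 202, 718]) table_2();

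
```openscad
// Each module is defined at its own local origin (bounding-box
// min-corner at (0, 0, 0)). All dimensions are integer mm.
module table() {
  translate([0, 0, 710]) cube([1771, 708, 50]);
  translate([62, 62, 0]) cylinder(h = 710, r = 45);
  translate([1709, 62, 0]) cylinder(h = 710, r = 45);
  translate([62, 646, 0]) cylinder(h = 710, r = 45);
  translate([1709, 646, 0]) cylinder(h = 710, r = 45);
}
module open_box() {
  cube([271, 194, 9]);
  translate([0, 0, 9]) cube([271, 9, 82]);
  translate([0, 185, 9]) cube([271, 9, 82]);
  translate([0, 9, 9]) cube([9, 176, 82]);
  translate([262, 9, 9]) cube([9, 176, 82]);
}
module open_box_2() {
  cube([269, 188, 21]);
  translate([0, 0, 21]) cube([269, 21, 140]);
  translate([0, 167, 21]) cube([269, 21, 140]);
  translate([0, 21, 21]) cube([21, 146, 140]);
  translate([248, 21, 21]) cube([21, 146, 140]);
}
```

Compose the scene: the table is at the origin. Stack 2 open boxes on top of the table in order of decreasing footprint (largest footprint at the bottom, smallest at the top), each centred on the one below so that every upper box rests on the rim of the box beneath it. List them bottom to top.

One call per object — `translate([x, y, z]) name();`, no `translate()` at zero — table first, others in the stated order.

table();
translate([750, 257, 760]) open_box();
translate([751, 260, 851]) open_box_2();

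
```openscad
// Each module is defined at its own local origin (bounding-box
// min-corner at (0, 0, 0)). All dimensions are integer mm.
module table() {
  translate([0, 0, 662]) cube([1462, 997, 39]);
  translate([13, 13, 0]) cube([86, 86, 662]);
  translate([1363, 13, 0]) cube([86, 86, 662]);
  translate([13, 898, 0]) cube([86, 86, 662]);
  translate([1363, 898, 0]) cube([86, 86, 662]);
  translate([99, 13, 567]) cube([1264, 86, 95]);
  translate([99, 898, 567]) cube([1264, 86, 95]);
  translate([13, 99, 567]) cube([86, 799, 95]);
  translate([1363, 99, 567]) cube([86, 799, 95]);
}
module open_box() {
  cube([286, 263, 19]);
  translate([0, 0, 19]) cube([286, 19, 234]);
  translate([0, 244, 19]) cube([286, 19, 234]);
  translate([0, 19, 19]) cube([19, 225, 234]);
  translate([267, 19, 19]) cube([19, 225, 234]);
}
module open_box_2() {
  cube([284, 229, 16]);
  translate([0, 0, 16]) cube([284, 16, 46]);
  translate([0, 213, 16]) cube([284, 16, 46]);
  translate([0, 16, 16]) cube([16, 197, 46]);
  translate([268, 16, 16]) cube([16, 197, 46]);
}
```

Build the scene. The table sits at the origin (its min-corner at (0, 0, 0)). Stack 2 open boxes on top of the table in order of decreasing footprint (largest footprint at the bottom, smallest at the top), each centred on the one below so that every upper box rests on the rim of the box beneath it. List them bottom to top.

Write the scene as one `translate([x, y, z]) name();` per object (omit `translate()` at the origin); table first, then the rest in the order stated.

table();
translate([588, 367, 701]) open_box();
translate([589, 384, 954]) open_box_2();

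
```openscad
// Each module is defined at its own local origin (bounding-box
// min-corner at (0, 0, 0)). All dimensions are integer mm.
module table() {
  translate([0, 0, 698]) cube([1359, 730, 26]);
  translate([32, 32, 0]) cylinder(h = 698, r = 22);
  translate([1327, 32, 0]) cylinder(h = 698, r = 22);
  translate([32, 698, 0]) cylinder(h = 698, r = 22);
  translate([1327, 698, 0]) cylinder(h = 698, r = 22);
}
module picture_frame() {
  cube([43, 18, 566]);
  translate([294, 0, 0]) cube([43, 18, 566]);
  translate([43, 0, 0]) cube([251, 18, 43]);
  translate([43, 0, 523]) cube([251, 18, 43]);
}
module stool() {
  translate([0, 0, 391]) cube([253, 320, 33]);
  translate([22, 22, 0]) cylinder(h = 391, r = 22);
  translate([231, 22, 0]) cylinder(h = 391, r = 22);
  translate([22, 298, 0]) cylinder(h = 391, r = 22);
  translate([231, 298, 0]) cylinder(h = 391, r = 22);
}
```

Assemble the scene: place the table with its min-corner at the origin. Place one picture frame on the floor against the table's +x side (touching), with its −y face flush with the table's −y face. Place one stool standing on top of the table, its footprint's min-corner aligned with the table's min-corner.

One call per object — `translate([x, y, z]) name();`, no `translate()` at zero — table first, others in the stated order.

table();
translate([1359, 0, 0]) picture_frame();
translate([0, 0, 724]) stool();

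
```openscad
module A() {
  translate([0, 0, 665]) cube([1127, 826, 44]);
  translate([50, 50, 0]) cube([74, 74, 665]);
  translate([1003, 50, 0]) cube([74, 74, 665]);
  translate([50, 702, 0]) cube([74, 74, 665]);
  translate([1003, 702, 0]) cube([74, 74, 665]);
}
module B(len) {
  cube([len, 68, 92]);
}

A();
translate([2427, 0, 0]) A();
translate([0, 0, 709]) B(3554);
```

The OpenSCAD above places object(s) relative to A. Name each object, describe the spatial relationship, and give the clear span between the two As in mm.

Second table starts at x = 2427; first ends at x = 1127; clear span = 2427 − 1127 = 1300 mm.

A is a table. B is a beam. A beam spans the tops of two tables. The clear span between the two tables is 1300 mm.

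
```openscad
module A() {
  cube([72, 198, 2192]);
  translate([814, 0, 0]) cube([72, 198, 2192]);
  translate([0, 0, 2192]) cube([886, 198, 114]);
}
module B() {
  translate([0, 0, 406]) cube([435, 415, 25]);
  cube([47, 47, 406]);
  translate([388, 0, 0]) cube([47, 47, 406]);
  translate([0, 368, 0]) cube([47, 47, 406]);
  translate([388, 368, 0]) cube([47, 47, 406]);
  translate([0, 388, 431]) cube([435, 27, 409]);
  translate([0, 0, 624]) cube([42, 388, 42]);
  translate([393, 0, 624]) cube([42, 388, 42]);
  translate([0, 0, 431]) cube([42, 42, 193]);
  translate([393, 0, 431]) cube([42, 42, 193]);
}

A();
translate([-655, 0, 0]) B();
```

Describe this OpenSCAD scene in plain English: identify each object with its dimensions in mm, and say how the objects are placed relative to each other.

A is a door frame. The clear opening is 742 mm wide and 2192 mm high. Two 72 mm wide jambs, 198 mm deep, stand either side of the opening from the floor to the top of the opening. A 114 mm thick head sits across the top of both jambs, spanning the full outside width of the frame.

B is a chair. The seat is a 435×415×25 mm slab with its top at z = 431 mm, on four 47×47 mm corner legs (flush with the seat edges, standing on z = 0). A flat backrest 27 mm thick, 409 mm tall, spans the full seat width and rises from the seat top along its +y edge, rear face flush with the rear of the seat. Two armrests of 42×42 mm section run along each side from the seat's front edge to the front of the backrest, top faces 235 mm above the seat top and outer faces flush with the seat's x-edges; a 42×42 mm post under the front of each armrest stands on the seat at the front corner.

The chair is on the floor beside the door frame on its −x side.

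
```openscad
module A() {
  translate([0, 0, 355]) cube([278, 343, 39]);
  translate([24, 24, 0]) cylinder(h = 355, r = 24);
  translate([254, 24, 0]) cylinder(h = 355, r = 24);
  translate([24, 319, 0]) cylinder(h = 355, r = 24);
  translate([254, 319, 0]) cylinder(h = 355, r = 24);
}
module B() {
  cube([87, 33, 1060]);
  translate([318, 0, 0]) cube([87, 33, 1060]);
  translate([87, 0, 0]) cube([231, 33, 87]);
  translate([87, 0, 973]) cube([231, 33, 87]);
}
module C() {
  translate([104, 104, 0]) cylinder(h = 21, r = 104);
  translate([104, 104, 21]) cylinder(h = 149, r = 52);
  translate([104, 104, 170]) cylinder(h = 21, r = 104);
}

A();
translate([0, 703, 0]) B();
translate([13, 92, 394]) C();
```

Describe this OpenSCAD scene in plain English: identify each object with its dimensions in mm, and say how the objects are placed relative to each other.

A is a four-legged stool. The seat is 278×343 mm, 39 mm thick, top at z = 394 mm. It stands on four round legs, each 48 mm in diameter, from z = 0 to the seat underside, each leg's axis is inset half a diameter from the nearest pair of seat edges (so the leg's bounding box is flush with the corner).

B is a picture frame with a 231×886 mm rectangular opening (x by z) and a uniform 87 mm border on every side. Frame depth is 33 mm along y. It is built from two vertical stiles running the full outside height and two horizontal rails spanning the gap between the stiles.

C is a spool: two coaxial disc flanges of radius 104 mm and thickness 21 mm, joined by a core cylinder of radius 52 mm and height 149 mm. The lower flange rests on z = 0 and the three cylinders share a vertical axis.

The picture frame is on the floor beside the stool on its +y side. The spool is on top of the stool.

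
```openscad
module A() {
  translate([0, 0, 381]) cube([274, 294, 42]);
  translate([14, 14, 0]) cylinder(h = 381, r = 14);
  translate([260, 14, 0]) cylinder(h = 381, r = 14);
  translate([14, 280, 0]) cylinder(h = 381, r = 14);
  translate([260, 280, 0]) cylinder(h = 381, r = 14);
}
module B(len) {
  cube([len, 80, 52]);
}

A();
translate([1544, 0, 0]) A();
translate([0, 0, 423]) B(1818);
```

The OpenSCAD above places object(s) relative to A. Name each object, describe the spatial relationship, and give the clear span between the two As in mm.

A is a stool. B is a beam. A beam spans the tops of two stools. The clear span between the two stools is 1270 mm.

Second stool starts at x = 1544; first ends at x = 274; clear span = 1544 − 274 = 1270 mm.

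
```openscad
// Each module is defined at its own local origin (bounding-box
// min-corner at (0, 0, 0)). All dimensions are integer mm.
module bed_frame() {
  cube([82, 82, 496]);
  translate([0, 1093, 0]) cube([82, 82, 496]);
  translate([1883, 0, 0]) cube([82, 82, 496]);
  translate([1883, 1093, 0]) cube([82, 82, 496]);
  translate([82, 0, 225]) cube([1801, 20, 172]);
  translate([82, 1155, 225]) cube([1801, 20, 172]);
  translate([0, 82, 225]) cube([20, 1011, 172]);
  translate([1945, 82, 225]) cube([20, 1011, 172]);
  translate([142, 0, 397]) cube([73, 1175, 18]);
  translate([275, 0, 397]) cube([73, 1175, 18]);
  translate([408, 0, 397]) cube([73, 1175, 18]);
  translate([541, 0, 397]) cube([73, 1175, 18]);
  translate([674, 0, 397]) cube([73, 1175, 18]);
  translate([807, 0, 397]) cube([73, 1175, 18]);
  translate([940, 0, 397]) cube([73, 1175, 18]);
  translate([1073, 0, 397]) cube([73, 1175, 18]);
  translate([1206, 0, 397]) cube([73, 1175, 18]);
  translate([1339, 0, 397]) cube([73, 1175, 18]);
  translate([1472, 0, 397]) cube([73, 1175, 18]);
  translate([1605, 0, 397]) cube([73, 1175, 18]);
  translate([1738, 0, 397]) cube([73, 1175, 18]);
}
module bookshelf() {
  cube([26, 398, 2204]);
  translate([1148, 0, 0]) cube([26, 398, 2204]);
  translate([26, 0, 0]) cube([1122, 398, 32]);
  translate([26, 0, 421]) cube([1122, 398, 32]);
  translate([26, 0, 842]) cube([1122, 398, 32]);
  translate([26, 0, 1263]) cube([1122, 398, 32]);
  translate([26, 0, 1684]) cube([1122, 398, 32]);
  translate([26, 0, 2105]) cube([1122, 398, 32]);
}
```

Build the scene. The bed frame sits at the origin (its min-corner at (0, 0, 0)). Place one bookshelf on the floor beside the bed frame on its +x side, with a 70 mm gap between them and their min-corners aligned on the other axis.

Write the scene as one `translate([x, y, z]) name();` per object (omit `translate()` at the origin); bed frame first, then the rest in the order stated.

bed_frame();
translate([2035, 0, 0]) bookshelf();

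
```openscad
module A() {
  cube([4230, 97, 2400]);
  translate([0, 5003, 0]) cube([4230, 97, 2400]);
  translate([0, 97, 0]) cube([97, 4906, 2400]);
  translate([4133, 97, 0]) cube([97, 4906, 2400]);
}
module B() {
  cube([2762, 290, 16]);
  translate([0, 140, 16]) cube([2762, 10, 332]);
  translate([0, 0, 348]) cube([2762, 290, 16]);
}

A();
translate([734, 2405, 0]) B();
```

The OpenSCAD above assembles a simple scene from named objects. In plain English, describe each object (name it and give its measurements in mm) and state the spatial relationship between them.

A is a box-shaped house frame (walls only): outside footprint 4230×5100 mm, wall height 2400 mm, wall thickness 97 mm. The two y-facing walls run the full x-width; the two x-facing walls fit between the inner faces of the y-facing walls.

B is an I-beam lying along x, 2762 mm long. Overall section height 364 mm. Two flanges 290 mm wide (y) and 16 mm thick, one on the floor and one at the top; a web 10 mm thick runs between them, centred on the flange width.

The I-beam sits inside the house frame, centred.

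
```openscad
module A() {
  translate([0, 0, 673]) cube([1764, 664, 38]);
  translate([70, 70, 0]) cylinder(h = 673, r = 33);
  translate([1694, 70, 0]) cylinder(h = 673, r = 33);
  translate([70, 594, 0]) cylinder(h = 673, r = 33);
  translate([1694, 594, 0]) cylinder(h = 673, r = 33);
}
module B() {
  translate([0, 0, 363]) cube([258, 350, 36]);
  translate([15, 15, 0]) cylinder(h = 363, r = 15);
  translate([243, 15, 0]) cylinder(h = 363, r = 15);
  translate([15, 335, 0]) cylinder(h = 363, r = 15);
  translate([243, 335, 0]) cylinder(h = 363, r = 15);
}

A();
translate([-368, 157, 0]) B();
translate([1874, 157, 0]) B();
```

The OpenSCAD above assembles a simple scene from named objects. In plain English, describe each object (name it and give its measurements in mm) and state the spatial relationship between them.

A is a rectangular dining table. The top is 1764×664×38 mm with its upper surface at z = 711 mm. It stands on four round legs of 66 mm diameter, each leg's bounding box inset 37 mm from the nearest pair of top edges, running from the floor to the underside of the top.

B is a four-legged stool. The seat is a 258×350×36 mm slab whose top surface is at z = 399 mm; four round legs, each 30 mm in diameter, run from the floor (z = 0) to the underside of the seat, each leg's axis is inset half a diameter from the nearest pair of seat edges (so the leg's bounding box is flush with the corner).

Two stools sit around the table at the −x, +x sides.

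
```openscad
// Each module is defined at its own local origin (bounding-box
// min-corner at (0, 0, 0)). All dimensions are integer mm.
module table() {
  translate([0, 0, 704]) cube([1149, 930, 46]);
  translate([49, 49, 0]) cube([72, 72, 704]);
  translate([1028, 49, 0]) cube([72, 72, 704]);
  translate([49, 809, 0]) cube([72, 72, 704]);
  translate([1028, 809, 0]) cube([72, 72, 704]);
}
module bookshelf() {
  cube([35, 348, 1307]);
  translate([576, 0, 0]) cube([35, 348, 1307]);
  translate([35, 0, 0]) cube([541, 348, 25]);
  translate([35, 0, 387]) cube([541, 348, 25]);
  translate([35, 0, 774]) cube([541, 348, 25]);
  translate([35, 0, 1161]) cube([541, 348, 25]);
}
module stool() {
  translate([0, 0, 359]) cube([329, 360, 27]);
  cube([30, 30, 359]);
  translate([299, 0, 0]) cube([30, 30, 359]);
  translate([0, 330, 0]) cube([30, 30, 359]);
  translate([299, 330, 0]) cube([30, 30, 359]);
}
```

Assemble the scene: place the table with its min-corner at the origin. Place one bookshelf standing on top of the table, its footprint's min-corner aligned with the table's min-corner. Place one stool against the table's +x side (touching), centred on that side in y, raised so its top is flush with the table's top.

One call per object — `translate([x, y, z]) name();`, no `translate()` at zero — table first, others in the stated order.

table();
translate([0, 0, 750]) bookshelf();
translate([1149, 285, 364]) stool();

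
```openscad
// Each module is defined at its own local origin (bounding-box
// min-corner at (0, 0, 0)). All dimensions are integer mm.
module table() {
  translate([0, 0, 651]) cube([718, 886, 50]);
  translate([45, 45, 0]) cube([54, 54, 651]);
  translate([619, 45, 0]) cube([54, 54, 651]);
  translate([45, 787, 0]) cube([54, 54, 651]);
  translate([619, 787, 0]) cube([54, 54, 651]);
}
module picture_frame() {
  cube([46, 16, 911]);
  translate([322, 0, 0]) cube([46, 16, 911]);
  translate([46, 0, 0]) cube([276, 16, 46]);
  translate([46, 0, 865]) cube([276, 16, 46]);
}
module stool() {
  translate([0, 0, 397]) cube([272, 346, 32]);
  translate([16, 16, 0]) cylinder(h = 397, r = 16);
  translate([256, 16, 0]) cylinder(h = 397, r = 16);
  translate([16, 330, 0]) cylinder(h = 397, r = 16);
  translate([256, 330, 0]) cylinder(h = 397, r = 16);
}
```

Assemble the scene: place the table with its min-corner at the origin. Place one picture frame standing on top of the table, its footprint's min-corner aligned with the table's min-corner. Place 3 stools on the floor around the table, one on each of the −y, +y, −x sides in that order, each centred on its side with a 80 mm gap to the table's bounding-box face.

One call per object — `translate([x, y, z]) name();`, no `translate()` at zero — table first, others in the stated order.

table();
translate([0, 0, 701]) picture_frame();
translate([223, -426, 0]) stool();
translate([223, 966, 0]) stool();
translate([-352, 270, 0]) stool();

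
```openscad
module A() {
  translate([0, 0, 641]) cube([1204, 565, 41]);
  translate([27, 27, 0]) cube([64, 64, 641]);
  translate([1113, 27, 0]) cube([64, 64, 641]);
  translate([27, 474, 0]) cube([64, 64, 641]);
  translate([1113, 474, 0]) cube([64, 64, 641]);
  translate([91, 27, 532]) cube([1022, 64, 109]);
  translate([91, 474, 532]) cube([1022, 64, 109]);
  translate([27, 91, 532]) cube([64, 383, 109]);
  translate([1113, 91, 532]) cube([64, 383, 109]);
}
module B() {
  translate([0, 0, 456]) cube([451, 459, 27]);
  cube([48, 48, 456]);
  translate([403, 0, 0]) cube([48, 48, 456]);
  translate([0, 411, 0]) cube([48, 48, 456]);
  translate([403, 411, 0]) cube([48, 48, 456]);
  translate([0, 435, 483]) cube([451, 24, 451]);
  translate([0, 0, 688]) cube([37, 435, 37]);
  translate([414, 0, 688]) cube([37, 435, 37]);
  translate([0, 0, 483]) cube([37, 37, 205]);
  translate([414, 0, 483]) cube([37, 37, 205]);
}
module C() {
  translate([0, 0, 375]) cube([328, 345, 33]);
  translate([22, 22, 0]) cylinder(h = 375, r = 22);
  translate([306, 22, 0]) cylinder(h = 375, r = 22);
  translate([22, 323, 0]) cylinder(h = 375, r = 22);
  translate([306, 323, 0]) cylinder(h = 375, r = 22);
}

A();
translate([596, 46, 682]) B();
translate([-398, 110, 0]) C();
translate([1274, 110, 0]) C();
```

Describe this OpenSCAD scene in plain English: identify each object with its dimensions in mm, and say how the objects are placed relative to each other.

A is a table: top 1204 mm (x) × 565 mm (y), 41 mm thick, upper face at z = 682 mm, on four 64×64 mm square legs, each inset 27 mm from the nearest pair of top edges, running from z = 0 to the bottom of the top. Four apron rails, 64 mm thick and 109 mm tall, run between adjacent legs with their top edges flush with the underside of the top and their outer faces flush with the legs' outer faces.

B is a chair. The seat is a 451×459×27 mm slab with its top at z = 483 mm, on four 48×48 mm corner legs (flush with the seat edges, standing on z = 0). A flat backrest 24 mm thick, 451 mm tall, spans the full seat width and rises from the seat top along its +y edge, rear face flush with the rear of the seat. Two armrests of 37×37 mm section run along each side from the seat's front edge to the front of the backrest, top faces 242 mm above the seat top and outer faces flush with the seat's x-edges; a 37×37 mm post under the front of each armrest stands on the seat at the front corner.

C is a simple wooden stool: a rectangular seat 328 mm (x) by 345 mm (y), 33 mm thick, top face at z = 408 mm, on four round legs, each 44 mm in diameter. The legs rest on z = 0, each leg's axis is inset half a diameter from the nearest pair of seat edges (so the leg's bounding box is flush with the corner).

The chair is on top of the table. Two stools sit around the table at the −x, +x sides.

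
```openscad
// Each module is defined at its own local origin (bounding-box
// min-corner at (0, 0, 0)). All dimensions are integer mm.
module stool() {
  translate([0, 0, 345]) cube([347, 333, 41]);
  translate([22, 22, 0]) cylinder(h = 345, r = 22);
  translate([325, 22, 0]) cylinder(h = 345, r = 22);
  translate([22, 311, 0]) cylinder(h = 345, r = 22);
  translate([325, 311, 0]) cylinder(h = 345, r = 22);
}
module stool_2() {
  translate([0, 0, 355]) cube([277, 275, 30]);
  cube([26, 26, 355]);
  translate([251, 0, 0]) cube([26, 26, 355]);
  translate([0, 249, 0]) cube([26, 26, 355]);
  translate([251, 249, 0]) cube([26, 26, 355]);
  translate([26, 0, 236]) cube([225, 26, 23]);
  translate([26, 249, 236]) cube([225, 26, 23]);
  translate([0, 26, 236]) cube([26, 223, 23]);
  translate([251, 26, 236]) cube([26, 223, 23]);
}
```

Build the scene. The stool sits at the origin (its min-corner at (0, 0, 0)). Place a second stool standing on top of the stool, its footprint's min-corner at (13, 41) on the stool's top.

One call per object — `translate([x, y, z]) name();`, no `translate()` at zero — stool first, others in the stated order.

stool();
translate([13, 41, 386]) stool_2();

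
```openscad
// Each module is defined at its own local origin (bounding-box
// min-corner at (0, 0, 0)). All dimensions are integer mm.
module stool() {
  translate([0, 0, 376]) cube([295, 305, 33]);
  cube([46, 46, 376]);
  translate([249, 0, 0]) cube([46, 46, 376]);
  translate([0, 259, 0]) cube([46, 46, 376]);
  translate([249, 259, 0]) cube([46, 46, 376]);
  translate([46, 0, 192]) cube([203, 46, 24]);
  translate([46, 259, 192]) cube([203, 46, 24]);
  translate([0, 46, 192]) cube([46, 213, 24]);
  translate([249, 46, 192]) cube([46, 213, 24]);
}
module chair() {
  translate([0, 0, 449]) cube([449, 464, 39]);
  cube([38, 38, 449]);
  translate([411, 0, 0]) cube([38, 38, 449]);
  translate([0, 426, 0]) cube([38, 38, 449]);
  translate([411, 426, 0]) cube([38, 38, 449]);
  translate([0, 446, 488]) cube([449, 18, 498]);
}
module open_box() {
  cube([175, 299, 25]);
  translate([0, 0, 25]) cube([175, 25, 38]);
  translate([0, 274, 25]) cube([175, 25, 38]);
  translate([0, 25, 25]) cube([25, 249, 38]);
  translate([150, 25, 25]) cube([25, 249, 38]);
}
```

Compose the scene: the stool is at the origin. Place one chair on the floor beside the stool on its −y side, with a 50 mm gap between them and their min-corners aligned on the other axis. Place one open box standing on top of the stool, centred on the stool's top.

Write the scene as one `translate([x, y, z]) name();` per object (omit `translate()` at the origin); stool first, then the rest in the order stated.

stool();
translate([0, -514, 0]) chair();
translate([60, 3, 409]) open_box();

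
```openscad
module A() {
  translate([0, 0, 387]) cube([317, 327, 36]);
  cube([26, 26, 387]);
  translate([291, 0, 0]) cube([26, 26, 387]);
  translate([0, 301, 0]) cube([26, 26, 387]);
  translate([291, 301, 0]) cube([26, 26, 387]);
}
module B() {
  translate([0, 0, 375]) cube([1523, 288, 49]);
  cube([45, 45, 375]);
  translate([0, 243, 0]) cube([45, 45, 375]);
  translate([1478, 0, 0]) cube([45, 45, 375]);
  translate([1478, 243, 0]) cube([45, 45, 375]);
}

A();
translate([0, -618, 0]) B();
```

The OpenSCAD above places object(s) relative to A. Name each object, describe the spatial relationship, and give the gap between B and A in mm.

A is a stool. B is a bench. The bench is on the floor beside the stool on its −y side. The gap between the bench and the stool is 330 mm.

The bench's nearest face is 330 mm from the stool's −y face.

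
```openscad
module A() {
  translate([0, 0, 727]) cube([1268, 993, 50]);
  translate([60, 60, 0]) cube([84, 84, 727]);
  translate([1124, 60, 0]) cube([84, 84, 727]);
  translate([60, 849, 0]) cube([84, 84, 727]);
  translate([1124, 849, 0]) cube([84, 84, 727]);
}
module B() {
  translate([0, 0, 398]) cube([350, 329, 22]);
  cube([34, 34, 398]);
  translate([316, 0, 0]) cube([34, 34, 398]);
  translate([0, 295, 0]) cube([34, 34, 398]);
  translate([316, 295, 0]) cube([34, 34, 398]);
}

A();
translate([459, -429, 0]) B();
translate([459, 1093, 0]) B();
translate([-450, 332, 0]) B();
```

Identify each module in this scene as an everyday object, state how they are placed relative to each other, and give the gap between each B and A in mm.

A is a table. B is a stool. Three stools sit around the table at the −y, +y, −x sides. The gap between each stool and the table is 100 mm.

Each stool's nearest face is 100 mm from the table's bounding box.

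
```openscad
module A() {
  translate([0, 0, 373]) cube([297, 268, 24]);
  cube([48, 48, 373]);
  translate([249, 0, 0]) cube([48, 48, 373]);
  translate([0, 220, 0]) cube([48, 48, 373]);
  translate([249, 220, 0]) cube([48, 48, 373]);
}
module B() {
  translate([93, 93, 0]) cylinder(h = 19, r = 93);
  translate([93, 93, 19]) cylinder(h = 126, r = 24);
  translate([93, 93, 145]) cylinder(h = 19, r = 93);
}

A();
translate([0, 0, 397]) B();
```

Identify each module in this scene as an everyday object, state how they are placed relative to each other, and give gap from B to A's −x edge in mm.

The spool's min-x is at 0; the stool's min-x is 0; gap = 0 mm.

A is a stool. B is a spool. The spool is on top of the stool. The gap from the spool to the stool's −x edge is 0 mm.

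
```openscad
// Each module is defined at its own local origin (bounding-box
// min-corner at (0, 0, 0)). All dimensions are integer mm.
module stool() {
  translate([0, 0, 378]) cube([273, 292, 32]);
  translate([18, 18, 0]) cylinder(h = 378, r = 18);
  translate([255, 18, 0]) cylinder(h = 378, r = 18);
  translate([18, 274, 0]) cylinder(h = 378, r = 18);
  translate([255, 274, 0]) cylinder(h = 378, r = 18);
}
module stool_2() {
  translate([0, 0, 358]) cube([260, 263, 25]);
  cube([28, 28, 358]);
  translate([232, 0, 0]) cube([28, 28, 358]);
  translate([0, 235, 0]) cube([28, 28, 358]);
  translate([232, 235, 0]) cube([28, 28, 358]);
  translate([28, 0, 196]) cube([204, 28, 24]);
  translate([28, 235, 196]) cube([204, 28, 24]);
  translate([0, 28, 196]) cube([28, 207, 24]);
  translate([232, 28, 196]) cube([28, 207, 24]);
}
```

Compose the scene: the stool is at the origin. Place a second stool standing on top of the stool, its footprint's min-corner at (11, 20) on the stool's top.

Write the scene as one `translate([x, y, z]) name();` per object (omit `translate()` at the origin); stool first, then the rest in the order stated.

stool();
translate([11, 20, 410]) stool_2();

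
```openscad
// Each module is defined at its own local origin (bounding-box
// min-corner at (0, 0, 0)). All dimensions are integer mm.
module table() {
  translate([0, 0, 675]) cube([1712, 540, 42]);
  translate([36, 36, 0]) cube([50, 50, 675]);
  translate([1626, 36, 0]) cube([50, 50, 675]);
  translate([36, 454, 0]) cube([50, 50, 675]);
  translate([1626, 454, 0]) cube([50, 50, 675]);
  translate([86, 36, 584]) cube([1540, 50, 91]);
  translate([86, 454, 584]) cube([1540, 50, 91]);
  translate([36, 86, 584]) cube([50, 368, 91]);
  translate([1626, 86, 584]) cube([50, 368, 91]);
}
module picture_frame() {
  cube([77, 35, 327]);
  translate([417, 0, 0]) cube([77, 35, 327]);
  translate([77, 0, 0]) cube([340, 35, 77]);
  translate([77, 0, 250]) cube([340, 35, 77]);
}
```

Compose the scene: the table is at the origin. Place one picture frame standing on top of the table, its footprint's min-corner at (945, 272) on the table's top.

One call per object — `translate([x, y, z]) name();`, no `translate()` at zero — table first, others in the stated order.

table();
translate([945, 272, 717]) picture_frame();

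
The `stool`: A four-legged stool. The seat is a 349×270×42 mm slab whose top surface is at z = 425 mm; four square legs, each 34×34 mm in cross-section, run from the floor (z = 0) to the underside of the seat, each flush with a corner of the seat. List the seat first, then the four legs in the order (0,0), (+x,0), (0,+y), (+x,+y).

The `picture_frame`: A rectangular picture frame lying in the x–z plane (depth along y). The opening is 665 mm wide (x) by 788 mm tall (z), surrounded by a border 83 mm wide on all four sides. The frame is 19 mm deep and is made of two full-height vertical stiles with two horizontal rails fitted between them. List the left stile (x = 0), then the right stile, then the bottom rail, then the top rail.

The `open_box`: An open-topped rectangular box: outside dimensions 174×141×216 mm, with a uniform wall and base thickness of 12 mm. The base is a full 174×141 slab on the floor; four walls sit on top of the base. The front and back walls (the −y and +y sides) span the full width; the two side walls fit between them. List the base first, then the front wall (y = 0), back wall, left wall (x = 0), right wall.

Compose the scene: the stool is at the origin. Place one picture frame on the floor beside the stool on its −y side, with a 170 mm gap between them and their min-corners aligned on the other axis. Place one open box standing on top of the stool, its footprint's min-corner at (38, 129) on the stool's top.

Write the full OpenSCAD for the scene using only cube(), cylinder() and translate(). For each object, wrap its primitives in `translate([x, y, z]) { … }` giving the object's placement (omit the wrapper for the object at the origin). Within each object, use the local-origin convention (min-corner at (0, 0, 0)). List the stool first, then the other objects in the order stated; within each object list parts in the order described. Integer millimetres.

translate([0, 0, 383]) cube([349, 270, 42]);
cube([34, 34, 383]);
translate([315, 0, 0]) cube([34, 34, 383]);
translate([0, 236, 0]) cube([34, 34, 383]);
translate([315, 236, 0]) cube([34, 34, 383]);
translate([0, -189, 0]) {
  cube([83, 19, 954]);
  translate([748, 0, 0]) cube([83, 19, 954]);
  translate([83, 0, 0]) cube([665, 19, 83]);
  translate([83, 0, 871]) cube([665, 19, 83]);
}
translate([38, 129, 425]) {
  cube([174, 141, 12]);
  translate([0, 0, 12]) cube([174, 12, 204]);
  translate([0, 129, 12]) cube([174, 12, 204]);
  translate([0, 12, 12]) cube([12, 117, 204]);
  translate([162, 12, 12]) cube([12, 117, 204]);
}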